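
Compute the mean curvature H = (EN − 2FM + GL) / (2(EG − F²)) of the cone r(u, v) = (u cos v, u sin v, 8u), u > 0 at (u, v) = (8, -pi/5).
H = sqrt(65)/130

With E = 65, F = 0, G = u^2, L = 0, M = 0, N = 8*sqrt(65)*u^2/(65*Abs(u)), assemble
  H = (EN − 2FM + GL) / (2(EG − F²)) = 4*sqrt(65)/(65*Abs(u)).
At (u, v) = (8, -pi/5): H = sqrt(65)/130.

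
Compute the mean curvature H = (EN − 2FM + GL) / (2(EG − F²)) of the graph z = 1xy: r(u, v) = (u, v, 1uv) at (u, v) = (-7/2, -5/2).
H = -35*sqrt(78)/3042

With E = v^2 + 1, F = u*v, G = u^2 + 1, L = 0, M = 1/sqrt(u^2 + v^2 + 1), N = 0, assemble
  H = (EN − 2FM + GL) / (2(EG − F²)) = -u*v/(u^2 + v^2 + 1)^(3/2).
At (u, v) = (-7/2, -5/2): H = -35*sqrt(78)/3042.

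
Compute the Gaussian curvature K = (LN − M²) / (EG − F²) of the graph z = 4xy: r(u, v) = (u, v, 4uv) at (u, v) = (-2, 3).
K = -16/43681

Coefficients of the first fundamental form: E = 16*v^2 + 1, F = 16*u*v, G = 16*u^2 + 1.
Coefficients of the second fundamental form: L = 0, M = 4/sqrt(16*u^2 + 16*v^2 + 1), N = 0.
Assemble K = (LN − M²)/(EG − F²) = -16/(256*u^4 + 512*u^2*v^2 + 32*u^2 + 256*v^4 + 32*v^2 + 1). At (u, v) = (-2, 3): K = -16/43681.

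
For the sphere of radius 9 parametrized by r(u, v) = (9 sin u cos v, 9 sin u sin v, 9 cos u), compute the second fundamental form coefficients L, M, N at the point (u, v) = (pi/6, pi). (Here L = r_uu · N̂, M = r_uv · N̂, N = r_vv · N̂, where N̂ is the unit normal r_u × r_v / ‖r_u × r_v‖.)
L = -9;  M = 0;  N = -9/4

Compute the unit normal N̂(u, v) = (sin(u)^2*cos(v)/Abs(sin(u)), sin(u)^2*sin(v)/Abs(sin(u)), sin(2*u)/(2*Abs(sin(u)))), and the second partials r_uu, r_uv, r_vv. Take dot products:
  L(u, v) = r_uu · N̂ = -9*sin(u)/Abs(sin(u)),
  M(u, v) = r_uv · N̂ = 0,
  N(u, v) = r_vv · N̂ = -9*sin(u)^3/Abs(sin(u)).
Evaluating at (u, v) = (pi/6, pi):
  L = -9, M = 0, N = -9/4.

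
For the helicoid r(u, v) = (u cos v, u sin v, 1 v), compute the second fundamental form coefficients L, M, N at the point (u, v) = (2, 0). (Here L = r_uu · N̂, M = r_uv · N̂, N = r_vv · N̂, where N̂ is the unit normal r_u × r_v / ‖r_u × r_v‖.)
L = 0;  M = -sqrt(5)/5;  N = 0

Compute the unit normal N̂(u, v) = (sin(v)/sqrt(u^2 + 1), -cos(v)/sqrt(u^2 + 1), u/sqrt(u^2 + 1)), and the second partials r_uu, r_uv, r_vv. Take dot products:
  L(u, v) = r_uu · N̂ = 0,
  M(u, v) = r_uv · N̂ = -1/sqrt(u^2 + 1),
  N(u, v) = r_vv · N̂ = 0.
Evaluating at (u, v) = (2, 0):
  L = 0, M = -sqrt(5)/5, N = 0.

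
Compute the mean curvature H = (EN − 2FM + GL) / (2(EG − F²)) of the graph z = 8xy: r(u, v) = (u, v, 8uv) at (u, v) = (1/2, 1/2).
H = -128*sqrt(33)/1089

With E = 64*v^2 + 1, F = 64*u*v, G = 64*u^2 + 1, L = 0, M = 8/sqrt(64*u^2 + 64*v^2 + 1), N = 0, assemble
  H = (EN − 2FM + GL) / (2(EG − F²)) = -512*u*v/(64*u^2 + 64*v^2 + 1)^(3/2).
At (u, v) = (1/2, 1/2): H = -128*sqrt(33)/1089.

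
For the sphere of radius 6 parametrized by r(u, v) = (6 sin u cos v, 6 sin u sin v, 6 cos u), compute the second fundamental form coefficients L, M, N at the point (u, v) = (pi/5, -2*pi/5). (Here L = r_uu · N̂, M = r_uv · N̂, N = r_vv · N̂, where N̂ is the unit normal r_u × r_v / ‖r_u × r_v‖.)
L = -6;  M = 0;  N = -15/4 + 3*sqrt(5)/4

Compute the unit normal N̂(u, v) = (sin(u)^2*cos(v)/Abs(sin(u)), sin(u)^2*sin(v)/Abs(sin(u)), sin(2*u)/(2*Abs(sin(u)))), and the second partials r_uu, r_uv, r_vv. Take dot products:
  L(u, v) = r_uu · N̂ = -6*sin(u)/Abs(sin(u)),
  M(u, v) = r_uv · N̂ = 0,
  N(u, v) = r_vv · N̂ = -6*sin(u)^3/Abs(sin(u)).
Evaluating at (u, v) = (pi/5, -2*pi/5):
  L = -6, M = 0, N = -15/4 + 3*sqrt(5)/4.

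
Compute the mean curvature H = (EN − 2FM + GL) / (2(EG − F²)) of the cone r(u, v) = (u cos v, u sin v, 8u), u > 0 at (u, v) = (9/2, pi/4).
H = 8*sqrt(65)/585

With E = 65, F = 0, G = u^2, L = 0, M = 0, N = 8*sqrt(65)*u^2/(65*Abs(u)), assemble
  H = (EN − 2FM + GL) / (2(EG − F²)) = 4*sqrt(65)/(65*Abs(u)).
At (u, v) = (9/2, pi/4): H = 8*sqrt(65)/585.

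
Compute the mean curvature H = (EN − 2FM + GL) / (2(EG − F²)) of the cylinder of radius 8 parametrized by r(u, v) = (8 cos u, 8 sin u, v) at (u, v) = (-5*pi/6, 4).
H = -1/16

With E = 64, F = 0, G = 1, L = -8, M = 0, N = 0, assemble
  H = (EN − 2FM + GL) / (2(EG − F²)) = -1/16.
At (u, v) = (-5*pi/6, 4): H = -1/16.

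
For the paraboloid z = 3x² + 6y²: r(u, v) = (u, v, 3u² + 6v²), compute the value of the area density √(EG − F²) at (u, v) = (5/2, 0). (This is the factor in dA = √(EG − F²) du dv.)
√(EG − F²)|_{(5/2, 0)} = sqrt(226)

E = 36*u^2 + 1, F = 72*u*v, G = 144*v^2 + 1, so EG − F² = 36*u^2 + 144*v^2 + 1. Taking the positive square root: √(EG − F²) = sqrt(36*u^2 + 144*v^2 + 1). At (u, v) = (5/2, 0): sqrt(226).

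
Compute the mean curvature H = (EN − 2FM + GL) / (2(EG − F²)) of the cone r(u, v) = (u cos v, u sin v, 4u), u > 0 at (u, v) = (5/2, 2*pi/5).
H = 4*sqrt(17)/85

With E = 17, F = 0, G = u^2, L = 0, M = 0, N = 4*sqrt(17)*u^2/(17*Abs(u)), assemble
  H = (EN − 2FM + GL) / (2(EG − F²)) = 2*sqrt(17)/(17*Abs(u)).
At (u, v) = (5/2, 2*pi/5): H = 4*sqrt(17)/85.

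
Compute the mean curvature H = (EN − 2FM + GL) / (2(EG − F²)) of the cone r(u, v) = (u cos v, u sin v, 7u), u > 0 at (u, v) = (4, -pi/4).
H = 7*sqrt(2)/80

With E = 50, F = 0, G = u^2, L = 0, M = 0, N = 7*sqrt(2)*u^2/(10*Abs(u)), assemble
  H = (EN − 2FM + GL) / (2(EG − F²)) = 7*sqrt(2)/(20*Abs(u)).
At (u, v) = (4, -pi/4): H = 7*sqrt(2)/80.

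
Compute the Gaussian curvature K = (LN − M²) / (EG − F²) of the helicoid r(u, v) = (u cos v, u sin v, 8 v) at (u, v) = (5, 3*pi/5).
K = -64/7921

Coefficients of the first fundamental form: E = 1, F = 0, G = u^2 + 64.
Coefficients of the second fundamental form: L = 0, M = -8/sqrt(u^2 + 64), N = 0.
Assemble K = (LN − M²)/(EG − F²) = -64/(u^2 + 64)^2. At (u, v) = (5, 3*pi/5): K = -64/7921.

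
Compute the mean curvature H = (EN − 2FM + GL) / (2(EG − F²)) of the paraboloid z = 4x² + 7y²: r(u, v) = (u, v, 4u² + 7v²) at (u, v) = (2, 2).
H = 4939*sqrt(1041)/1083681

With E = 64*u^2 + 1, F = 112*u*v, G = 196*v^2 + 1, L = 8/sqrt(64*u^2 + 196*v^2 + 1), M = 0, N = 14/sqrt(64*u^2 + 196*v^2 + 1), assemble
  H = (EN − 2FM + GL) / (2(EG − F²)) = (448*u^2 + 784*v^2 + 11)/(64*u^2 + 196*v^2 + 1)^(3/2).
At (u, v) = (2, 2): H = 4939*sqrt(1041)/1083681.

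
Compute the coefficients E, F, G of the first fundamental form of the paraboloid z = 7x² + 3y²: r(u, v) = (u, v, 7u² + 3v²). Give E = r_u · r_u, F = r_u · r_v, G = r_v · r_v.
E = 196*u^2 + 1;  F = 84*u*v;  G = 36*v^2 + 1

Compute partials: r_u = (1, 0, 14*u), r_v = (0, 1, 6*v). Then
  E = r_u · r_u = 196*u^2 + 1,
  F = r_u · r_v = 84*u*v,
  G = r_v · r_v = 36*v^2 + 1.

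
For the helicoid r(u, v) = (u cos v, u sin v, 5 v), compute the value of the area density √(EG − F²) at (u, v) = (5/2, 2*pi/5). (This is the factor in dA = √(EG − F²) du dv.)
√(EG − F²)|_{(5/2, 2*pi/5)} = 5*sqrt(5)/2

E = 1, F = 0, G = u^2 + 25, so EG − F² = u^2 + 25. Taking the positive square root: √(EG − F²) = sqrt(u^2 + 25). At (u, v) = (5/2, 2*pi/5): 5*sqrt(5)/2.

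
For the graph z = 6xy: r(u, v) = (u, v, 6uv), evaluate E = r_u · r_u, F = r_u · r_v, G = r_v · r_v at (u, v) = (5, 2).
E = 145;  F = 360;  G = 901

Partials: r_u = (1, 0, 6*v), r_v = (0, 1, 6*u). As functions of (u, v):
  E = r_u · r_u = 36*v^2 + 1,
  F = r_u · r_v = 36*u*v,
  G = r_v · r_v = 36*u^2 + 1.
Evaluating at (u, v) = (5, 2): E = 145, F = 360, G = 901.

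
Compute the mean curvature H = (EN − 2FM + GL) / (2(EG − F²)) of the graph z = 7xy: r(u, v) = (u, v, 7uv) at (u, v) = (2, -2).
H = 1372*sqrt(393)/154449

With E = 49*v^2 + 1, F = 49*u*v, G = 49*u^2 + 1, L = 0, M = 7/sqrt(49*u^2 + 49*v^2 + 1), N = 0, assemble
  H = (EN − 2FM + GL) / (2(EG − F²)) = -343*u*v/(49*u^2 + 49*v^2 + 1)^(3/2).
At (u, v) = (2, -2): H = 1372*sqrt(393)/154449.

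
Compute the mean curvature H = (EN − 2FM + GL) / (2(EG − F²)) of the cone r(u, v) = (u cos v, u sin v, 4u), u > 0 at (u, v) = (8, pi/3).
H = sqrt(17)/68

With E = 17, F = 0, G = u^2, L = 0, M = 0, N = 4*sqrt(17)*u^2/(17*Abs(u)), assemble
  H = (EN − 2FM + GL) / (2(EG − F²)) = 2*sqrt(17)/(17*Abs(u)).
At (u, v) = (8, pi/3): H = sqrt(17)/68.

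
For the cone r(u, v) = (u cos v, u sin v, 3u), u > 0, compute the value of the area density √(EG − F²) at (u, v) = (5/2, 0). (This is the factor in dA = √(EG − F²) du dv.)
√(EG − F²)|_{(5/2, 0)} = 5*sqrt(10)/2

E = 10, F = 0, G = u^2, so EG − F² = 10*u^2. Taking the positive square root: √(EG − F²) = sqrt(10)*Abs(u). At (u, v) = (5/2, 0): 5*sqrt(10)/2.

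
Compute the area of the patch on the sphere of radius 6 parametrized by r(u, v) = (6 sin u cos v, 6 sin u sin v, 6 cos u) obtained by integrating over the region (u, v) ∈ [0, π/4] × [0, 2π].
Area = 36*pi*(2 - sqrt(2))

Area = ∫∫ √(EG − F²) du dv with √(EG − F²) = 36*Abs(sin(u)). Integrating over [0, π/4] × [0, 2π] gives 36*pi*(2 - sqrt(2)).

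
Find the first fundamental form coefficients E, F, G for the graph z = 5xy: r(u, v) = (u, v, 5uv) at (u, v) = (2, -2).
E = 101;  F = -100;  G = 101

Partials: r_u = (1, 0, 5*v), r_v = (0, 1, 5*u). As functions of (u, v):
  E = r_u · r_u = 25*v^2 + 1,
  F = r_u · r_v = 25*u*v,
  G = r_v · r_v = 25*u^2 + 1.
Evaluating at (u, v) = (2, -2): E = 101, F = -100, G = 101.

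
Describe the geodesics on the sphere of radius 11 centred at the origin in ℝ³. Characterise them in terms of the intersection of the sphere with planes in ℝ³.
Geodesics on the sphere of radius 11 are great circles — circles of radius 11 obtained as the intersection of the sphere with planes through the origin (the centre of the sphere).

A curve α(t) of nonzero constant speed on the sphere of radius 11 is a geodesic iff its acceleration α̈ is everywhere normal to the surface, i.e. parallel to the radial vector α(t). Then d/dt(α × α̇) = α̇ × α̇ + α × α̈ = 0, so α × α̇ is a constant vector n ≠ 0 and α(t) · n = 0 for all t: α lies in the plane through the origin with normal n. The intersection of that plane with the sphere is a circle of radius 11 (a great circle). Conversely, a great circle traversed at constant speed has centripetal acceleration pointing at the origin, hence normal to the sphere, so every great circle is a geodesic.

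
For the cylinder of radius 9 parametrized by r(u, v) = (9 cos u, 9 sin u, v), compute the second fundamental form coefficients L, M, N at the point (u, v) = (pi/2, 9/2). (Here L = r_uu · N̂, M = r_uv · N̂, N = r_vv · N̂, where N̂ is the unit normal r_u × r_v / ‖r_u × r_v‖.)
L = -9;  M = 0;  N = 0

Compute the unit normal N̂(u, v) = (cos(u), sin(u), 0), and the second partials r_uu, r_uv, r_vv. Take dot products:
  L(u, v) = r_uu · N̂ = -9,
  M(u, v) = r_uv · N̂ = 0,
  N(u, v) = r_vv · N̂ = 0.
Evaluating at (u, v) = (pi/2, 9/2):
  L = -9, M = 0, N = 0.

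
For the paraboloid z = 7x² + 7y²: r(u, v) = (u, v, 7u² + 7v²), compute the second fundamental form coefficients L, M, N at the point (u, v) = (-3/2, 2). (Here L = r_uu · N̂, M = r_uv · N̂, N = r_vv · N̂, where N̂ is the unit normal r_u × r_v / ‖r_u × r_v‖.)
L = 7*sqrt(1226)/613;  M = 0;  N = 7*sqrt(1226)/613

Compute the unit normal N̂(u, v) = (-14*u/sqrt(196*u^2 + 196*v^2 + 1), -14*v/sqrt(196*u^2 + 196*v^2 + 1), 1/sqrt(196*u^2 + 196*v^2 + 1)), and the second partials r_uu, r_uv, r_vv. Take dot products:
  L(u, v) = r_uu · N̂ = 14/sqrt(196*u^2 + 196*v^2 + 1),
  M(u, v) = r_uv · N̂ = 0,
  N(u, v) = r_vv · N̂ = 14/sqrt(196*u^2 + 196*v^2 + 1).
Evaluating at (u, v) = (-3/2, 2):
  L = 7*sqrt(1226)/613, M = 0, N = 7*sqrt(1226)/613.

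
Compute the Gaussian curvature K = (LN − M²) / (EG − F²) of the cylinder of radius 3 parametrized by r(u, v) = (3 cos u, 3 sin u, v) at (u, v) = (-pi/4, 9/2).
K = 0

Coefficients of the first fundamental form: E = 9, F = 0, G = 1.
Coefficients of the second fundamental form: L = -3, M = 0, N = 0.
Assemble K = (LN − M²)/(EG − F²) = 0. At (u, v) = (-pi/4, 9/2): K = 0.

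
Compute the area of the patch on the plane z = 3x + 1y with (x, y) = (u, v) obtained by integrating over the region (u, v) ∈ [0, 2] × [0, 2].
Area = 4*sqrt(11)

Area = ∫∫ √(EG − F²) du dv with √(EG − F²) = sqrt(11). Integrating over [0, 2] × [0, 2] gives 4*sqrt(11).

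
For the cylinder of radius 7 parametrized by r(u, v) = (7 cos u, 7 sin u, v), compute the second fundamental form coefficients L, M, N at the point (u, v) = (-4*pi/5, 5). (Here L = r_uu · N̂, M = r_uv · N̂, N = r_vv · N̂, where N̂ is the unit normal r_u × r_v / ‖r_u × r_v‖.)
L = -7;  M = 0;  N = 0

Compute the unit normal N̂(u, v) = (cos(u), sin(u), 0), and the second partials r_uu, r_uv, r_vv. Take dot products:
  L(u, v) = r_uu · N̂ = -7,
  M(u, v) = r_uv · N̂ = 0,
  N(u, v) = r_vv · N̂ = 0.
Evaluating at (u, v) = (-4*pi/5, 5):
  L = -7, M = 0, N = 0.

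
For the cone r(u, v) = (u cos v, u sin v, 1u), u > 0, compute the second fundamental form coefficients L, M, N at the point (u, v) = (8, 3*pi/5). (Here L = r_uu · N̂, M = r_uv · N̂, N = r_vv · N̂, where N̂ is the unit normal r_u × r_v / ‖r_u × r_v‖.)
L = 0;  M = 0;  N = 4*sqrt(2)

Compute the unit normal N̂(u, v) = (-sqrt(2)*u*cos(v)/(2*Abs(u)), -sqrt(2)*u*sin(v)/(2*Abs(u)), sqrt(2)*u/(2*Abs(u))), and the second partials r_uu, r_uv, r_vv. Take dot products:
  L(u, v) = r_uu · N̂ = 0,
  M(u, v) = r_uv · N̂ = 0,
  N(u, v) = r_vv · N̂ = sqrt(2)*u^2/(2*Abs(u)).
Evaluating at (u, v) = (8, 3*pi/5):
  L = 0, M = 0, N = 4*sqrt(2).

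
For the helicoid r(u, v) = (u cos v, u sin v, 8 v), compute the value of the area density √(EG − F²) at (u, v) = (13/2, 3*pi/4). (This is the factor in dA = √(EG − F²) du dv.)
√(EG − F²)|_{(13/2, 3*pi/4)} = 5*sqrt(17)/2

E = 1, F = 0, G = u^2 + 64, so EG − F² = u^2 + 64. Taking the positive square root: √(EG − F²) = sqrt(u^2 + 64). At (u, v) = (13/2, 3*pi/4): 5*sqrt(17)/2.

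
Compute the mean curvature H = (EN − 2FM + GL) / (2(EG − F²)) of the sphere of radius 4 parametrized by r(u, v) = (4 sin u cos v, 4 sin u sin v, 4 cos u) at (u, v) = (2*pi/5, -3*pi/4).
H = -1/4

With E = 16, F = 0, G = 16*sin(u)^2, L = -4*sin(u)/Abs(sin(u)), M = 0, N = -4*sin(u)^3/Abs(sin(u)), assemble
  H = (EN − 2FM + GL) / (2(EG − F²)) = -sin(u)/(4*Abs(sin(u))).
At (u, v) = (2*pi/5, -3*pi/4): H = -1/4.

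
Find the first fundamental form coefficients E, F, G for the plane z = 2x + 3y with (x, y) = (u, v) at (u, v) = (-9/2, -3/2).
E = 5;  F = 6;  G = 10

Partials: r_u = (1, 0, 2), r_v = (0, 1, 3). As functions of (u, v):
  E = r_u · r_u = 5,
  F = r_u · r_v = 6,
  G = r_v · r_v = 10.
Evaluating at (u, v) = (-9/2, -3/2): E = 5, F = 6, G = 10.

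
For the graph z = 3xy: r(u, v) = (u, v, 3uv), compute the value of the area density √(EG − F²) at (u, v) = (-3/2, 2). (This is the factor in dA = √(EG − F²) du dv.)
√(EG − F²)|_{(-3/2, 2)} = sqrt(229)/2

E = 9*v^2 + 1, F = 9*u*v, G = 9*u^2 + 1, so EG − F² = 9*u^2 + 9*v^2 + 1. Taking the positive square root: √(EG − F²) = sqrt(9*u^2 + 9*v^2 + 1). At (u, v) = (-3/2, 2): sqrt(229)/2.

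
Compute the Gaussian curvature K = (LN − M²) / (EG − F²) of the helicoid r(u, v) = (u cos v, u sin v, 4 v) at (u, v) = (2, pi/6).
K = -1/25

Coefficients of the first fundamental form: E = 1, F = 0, G = u^2 + 16.
Coefficients of the second fundamental form: L = 0, M = -4/sqrt(u^2 + 16), N = 0.
Assemble K = (LN − M²)/(EG − F²) = -16/(u^2 + 16)^2. At (u, v) = (2, pi/6): K = -1/25.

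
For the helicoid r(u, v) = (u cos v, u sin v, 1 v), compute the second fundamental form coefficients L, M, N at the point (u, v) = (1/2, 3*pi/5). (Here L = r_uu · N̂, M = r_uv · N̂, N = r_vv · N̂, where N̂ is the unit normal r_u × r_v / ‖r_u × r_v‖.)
L = 0;  M = -2*sqrt(5)/5;  N = 0

Compute the unit normal N̂(u, v) = (sin(v)/sqrt(u^2 + 1), -cos(v)/sqrt(u^2 + 1), u/sqrt(u^2 + 1)), and the second partials r_uu, r_uv, r_vv. Take dot products:
  L(u, v) = r_uu · N̂ = 0,
  M(u, v) = r_uv · N̂ = -1/sqrt(u^2 + 1),
  N(u, v) = r_vv · N̂ = 0.
Evaluating at (u, v) = (1/2, 3*pi/5):
  L = 0, M = -2*sqrt(5)/5, N = 0.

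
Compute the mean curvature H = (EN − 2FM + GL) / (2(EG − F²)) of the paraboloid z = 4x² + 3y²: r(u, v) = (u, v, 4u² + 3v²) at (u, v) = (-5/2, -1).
H = 1351*sqrt(437)/190969

With E = 64*u^2 + 1, F = 48*u*v, G = 36*v^2 + 1, L = 8/sqrt(64*u^2 + 36*v^2 + 1), M = 0, N = 6/sqrt(64*u^2 + 36*v^2 + 1), assemble
  H = (EN − 2FM + GL) / (2(EG − F²)) = (192*u^2 + 144*v^2 + 7)/(64*u^2 + 36*v^2 + 1)^(3/2).
At (u, v) = (-5/2, -1): H = 1351*sqrt(437)/190969.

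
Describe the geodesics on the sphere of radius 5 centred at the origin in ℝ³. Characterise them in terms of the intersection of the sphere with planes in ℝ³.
Geodesics on the sphere of radius 5 are great circles — circles of radius 5 obtained as the intersection of the sphere with planes through the origin (the centre of the sphere).

A curve α(t) of nonzero constant speed on the sphere of radius 5 is a geodesic iff its acceleration α̈ is everywhere normal to the surface, i.e. parallel to the radial vector α(t). Then d/dt(α × α̇) = α̇ × α̇ + α × α̈ = 0, so α × α̇ is a constant vector n ≠ 0 and α(t) · n = 0 for all t: α lies in the plane through the origin with normal n. The intersection of that plane with the sphere is a circle of radius 5 (a great circle). Conversely, a great circle traversed at constant speed has centripetal acceleration pointing at the origin, hence normal to the sphere, so every great circle is a geodesic.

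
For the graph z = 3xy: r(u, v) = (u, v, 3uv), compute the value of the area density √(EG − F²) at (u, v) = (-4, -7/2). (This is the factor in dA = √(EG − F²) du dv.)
√(EG − F²)|_{(-4, -7/2)} = sqrt(1021)/2

E = 9*v^2 + 1, F = 9*u*v, G = 9*u^2 + 1, so EG − F² = 9*u^2 + 9*v^2 + 1. Taking the positive square root: √(EG − F²) = sqrt(9*u^2 + 9*v^2 + 1). At (u, v) = (-4, -7/2): sqrt(1021)/2.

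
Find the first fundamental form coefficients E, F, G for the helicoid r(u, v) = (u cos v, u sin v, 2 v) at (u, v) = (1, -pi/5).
E = 1;  F = 0;  G = 5

Partials: r_u = (cos(v), sin(v), 0), r_v = (-u*sin(v), u*cos(v), 2). As functions of (u, v):
  E = r_u · r_u = 1,
  F = r_u · r_v = 0,
  G = r_v · r_v = u^2 + 4.
Evaluating at (u, v) = (1, -pi/5): E = 1, F = 0, G = 5.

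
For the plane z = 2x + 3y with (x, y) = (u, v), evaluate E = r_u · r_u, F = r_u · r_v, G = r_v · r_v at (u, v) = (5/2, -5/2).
E = 5;  F = 6;  G = 10

Partials: r_u = (1, 0, 2), r_v = (0, 1, 3). As functions of (u, v):
  E = r_u · r_u = 5,
  F = r_u · r_v = 6,
  G = r_v · r_v = 10.
Evaluating at (u, v) = (5/2, -5/2): E = 5, F = 6, G = 10.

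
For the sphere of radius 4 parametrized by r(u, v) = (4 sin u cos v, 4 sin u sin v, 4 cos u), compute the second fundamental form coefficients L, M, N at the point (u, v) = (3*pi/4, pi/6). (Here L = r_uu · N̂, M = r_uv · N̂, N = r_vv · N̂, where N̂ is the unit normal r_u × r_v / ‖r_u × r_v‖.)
L = -4;  M = 0;  N = -2

Compute the unit normal N̂(u, v) = (sin(u)^2*cos(v)/Abs(sin(u)), sin(u)^2*sin(v)/Abs(sin(u)), sin(2*u)/(2*Abs(sin(u)))), and the second partials r_uu, r_uv, r_vv. Take dot products:
  L(u, v) = r_uu · N̂ = -4*sin(u)/Abs(sin(u)),
  M(u, v) = r_uv · N̂ = 0,
  N(u, v) = r_vv · N̂ = -4*sin(u)^3/Abs(sin(u)).
Evaluating at (u, v) = (3*pi/4, pi/6):
  L = -4, M = 0, N = -2.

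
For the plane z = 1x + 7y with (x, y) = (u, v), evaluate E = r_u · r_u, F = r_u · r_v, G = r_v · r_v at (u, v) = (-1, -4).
E = 2;  F = 7;  G = 50

Partials: r_u = (1, 0, 1), r_v = (0, 1, 7). As functions of (u, v):
  E = r_u · r_u = 2,
  F = r_u · r_v = 7,
  G = r_v · r_v = 50.
Evaluating at (u, v) = (-1, -4): E = 2, F = 7, G = 50.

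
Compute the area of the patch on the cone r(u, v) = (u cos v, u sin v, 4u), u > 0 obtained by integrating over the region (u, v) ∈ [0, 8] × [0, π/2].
Area = 16*sqrt(17)*pi

Area = ∫∫ √(EG − F²) du dv with √(EG − F²) = sqrt(17)*Abs(u). Integrating over [0, 8] × [0, π/2] gives 16*sqrt(17)*pi.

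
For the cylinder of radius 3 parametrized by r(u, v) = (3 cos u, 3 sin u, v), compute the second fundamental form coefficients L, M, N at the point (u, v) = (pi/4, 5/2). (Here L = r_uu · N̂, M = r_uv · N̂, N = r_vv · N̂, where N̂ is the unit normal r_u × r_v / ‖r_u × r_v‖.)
L = -3;  M = 0;  N = 0

Compute the unit normal N̂(u, v) = (cos(u), sin(u), 0), and the second partials r_uu, r_uv, r_vv. Take dot products:
  L(u, v) = r_uu · N̂ = -3,
  M(u, v) = r_uv · N̂ = 0,
  N(u, v) = r_vv · N̂ = 0.
Evaluating at (u, v) = (pi/4, 5/2):
  L = -3, M = 0, N = 0.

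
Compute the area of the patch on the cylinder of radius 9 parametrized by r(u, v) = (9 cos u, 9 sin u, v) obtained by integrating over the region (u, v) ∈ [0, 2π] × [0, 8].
Area = 144*pi

Area = ∫∫ √(EG − F²) du dv with √(EG − F²) = 9. Integrating over [0, 2π] × [0, 8] gives 144*pi.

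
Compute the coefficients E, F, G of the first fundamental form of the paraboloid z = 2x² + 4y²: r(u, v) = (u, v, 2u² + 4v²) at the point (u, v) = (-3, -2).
E = 145;  F = 192;  G = 257

Partials: r_u = (1, 0, 4*u), r_v = (0, 1, 8*v). As functions of (u, v):
  E = r_u · r_u = 16*u^2 + 1,
  F = r_u · r_v = 32*u*v,
  G = r_v · r_v = 64*v^2 + 1.
Evaluating at (u, v) = (-3, -2): E = 145, F = 192, G = 257.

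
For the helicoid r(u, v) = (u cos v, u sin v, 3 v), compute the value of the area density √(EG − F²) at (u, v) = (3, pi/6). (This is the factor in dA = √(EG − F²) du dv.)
√(EG − F²)|_{(3, pi/6)} = 3*sqrt(2)

E = 1, F = 0, G = u^2 + 9, so EG − F² = u^2 + 9. Taking the positive square root: √(EG − F²) = sqrt(u^2 + 9). At (u, v) = (3, pi/6): 3*sqrt(2).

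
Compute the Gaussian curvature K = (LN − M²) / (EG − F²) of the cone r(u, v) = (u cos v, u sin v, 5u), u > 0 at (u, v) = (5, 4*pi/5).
K = 0

Coefficients of the first fundamental form: E = 26, F = 0, G = u^2.
Coefficients of the second fundamental form: L = 0, M = 0, N = 5*sqrt(26)*u^2/(26*Abs(u)).
Assemble K = (LN − M²)/(EG − F²) = 0. At (u, v) = (5, 4*pi/5): K = 0.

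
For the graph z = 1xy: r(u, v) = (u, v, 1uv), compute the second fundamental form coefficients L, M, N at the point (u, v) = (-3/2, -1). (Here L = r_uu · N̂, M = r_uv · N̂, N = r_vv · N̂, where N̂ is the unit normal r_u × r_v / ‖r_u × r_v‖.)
L = 0;  M = 2*sqrt(17)/17;  N = 0

Compute the unit normal N̂(u, v) = (-v/sqrt(u^2 + v^2 + 1), -u/sqrt(u^2 + v^2 + 1), 1/sqrt(u^2 + v^2 + 1)), and the second partials r_uu, r_uv, r_vv. Take dot products:
  L(u, v) = r_uu · N̂ = 0,
  M(u, v) = r_uv · N̂ = 1/sqrt(u^2 + v^2 + 1),
  N(u, v) = r_vv · N̂ = 0.
Evaluating at (u, v) = (-3/2, -1):
  L = 0, M = 2*sqrt(17)/17, N = 0.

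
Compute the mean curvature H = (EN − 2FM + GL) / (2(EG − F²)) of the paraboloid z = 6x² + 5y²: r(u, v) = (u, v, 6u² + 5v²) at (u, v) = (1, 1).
H = 1331*sqrt(5)/8575

With E = 144*u^2 + 1, F = 120*u*v, G = 100*v^2 + 1, L = 12/sqrt(144*u^2 + 100*v^2 + 1), M = 0, N = 10/sqrt(144*u^2 + 100*v^2 + 1), assemble
  H = (EN − 2FM + GL) / (2(EG − F²)) = (720*u^2 + 600*v^2 + 11)/(144*u^2 + 100*v^2 + 1)^(3/2).
At (u, v) = (1, 1): H = 1331*sqrt(5)/8575.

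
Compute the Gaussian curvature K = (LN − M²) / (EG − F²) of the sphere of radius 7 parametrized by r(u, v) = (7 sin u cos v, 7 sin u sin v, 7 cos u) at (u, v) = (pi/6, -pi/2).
K = 1/49

Coefficients of the first fundamental form: E = 49, F = 0, G = 49*sin(u)^2.
Coefficients of the second fundamental form: L = -7*sin(u)/Abs(sin(u)), M = 0, N = -7*sin(u)^3/Abs(sin(u)).
Assemble K = (LN − M²)/(EG − F²) = 1/49. At (u, v) = (pi/6, -pi/2): K = 1/49.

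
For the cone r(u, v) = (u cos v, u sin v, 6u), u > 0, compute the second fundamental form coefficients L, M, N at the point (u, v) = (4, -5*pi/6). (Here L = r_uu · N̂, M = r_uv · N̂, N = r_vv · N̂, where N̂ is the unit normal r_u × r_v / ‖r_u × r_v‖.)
L = 0;  M = 0;  N = 24*sqrt(37)/37

Compute the unit normal N̂(u, v) = (-6*sqrt(37)*u*cos(v)/(37*Abs(u)), -6*sqrt(37)*u*sin(v)/(37*Abs(u)), sqrt(37)*u/(37*Abs(u))), and the second partials r_uu, r_uv, r_vv. Take dot products:
  L(u, v) = r_uu · N̂ = 0,
  M(u, v) = r_uv · N̂ = 0,
  N(u, v) = r_vv · N̂ = 6*sqrt(37)*u^2/(37*Abs(u)).
Evaluating at (u, v) = (4, -5*pi/6):
  L = 0, M = 0, N = 24*sqrt(37)/37.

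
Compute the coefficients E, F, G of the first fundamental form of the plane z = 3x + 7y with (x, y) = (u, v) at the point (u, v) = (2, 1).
E = 10;  F = 21;  G = 50

Partials: r_u = (1, 0, 3), r_v = (0, 1, 7). As functions of (u, v):
  E = r_u · r_u = 10,
  F = r_u · r_v = 21,
  G = r_v · r_v = 50.
Evaluating at (u, v) = (2, 1): E = 10, F = 21, G = 50.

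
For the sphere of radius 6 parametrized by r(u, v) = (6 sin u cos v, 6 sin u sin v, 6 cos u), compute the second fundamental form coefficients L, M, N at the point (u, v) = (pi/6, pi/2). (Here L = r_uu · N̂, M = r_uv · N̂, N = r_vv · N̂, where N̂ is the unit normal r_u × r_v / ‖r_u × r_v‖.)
L = -6;  M = 0;  N = -3/2

Compute the unit normal N̂(u, v) = (sin(u)^2*cos(v)/Abs(sin(u)), sin(u)^2*sin(v)/Abs(sin(u)), sin(2*u)/(2*Abs(sin(u)))), and the second partials r_uu, r_uv, r_vv. Take dot products:
  L(u, v) = r_uu · N̂ = -6*sin(u)/Abs(sin(u)),
  M(u, v) = r_uv · N̂ = 0,
  N(u, v) = r_vv · N̂ = -6*sin(u)^3/Abs(sin(u)).
Evaluating at (u, v) = (pi/6, pi/2):
  L = -6, M = 0, N = -3/2.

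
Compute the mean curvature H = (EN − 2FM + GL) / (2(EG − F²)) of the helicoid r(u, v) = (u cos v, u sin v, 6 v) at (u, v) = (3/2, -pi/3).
H = 0

With E = 1, F = 0, G = u^2 + 36, L = 0, M = -6/sqrt(u^2 + 36), N = 0, assemble
  H = (EN − 2FM + GL) / (2(EG − F²)) = 0.
At (u, v) = (3/2, -pi/3): H = 0.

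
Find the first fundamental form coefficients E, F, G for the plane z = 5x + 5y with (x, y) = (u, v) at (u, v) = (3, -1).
E = 26;  F = 25;  G = 26

Partials: r_u = (1, 0, 5), r_v = (0, 1, 5). As functions of (u, v):
  E = r_u · r_u = 26,
  F = r_u · r_v = 25,
  G = r_v · r_v = 26.
Evaluating at (u, v) = (3, -1): E = 26, F = 25, G = 26.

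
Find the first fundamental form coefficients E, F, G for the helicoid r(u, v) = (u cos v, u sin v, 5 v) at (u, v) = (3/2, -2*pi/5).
E = 1;  F = 0;  G = 109/4

Partials: r_u = (cos(v), sin(v), 0), r_v = (-u*sin(v), u*cos(v), 5). As functions of (u, v):
  E = r_u · r_u = 1,
  F = r_u · r_v = 0,
  G = r_v · r_v = u^2 + 25.
Evaluating at (u, v) = (3/2, -2*pi/5): E = 1, F = 0, G = 109/4.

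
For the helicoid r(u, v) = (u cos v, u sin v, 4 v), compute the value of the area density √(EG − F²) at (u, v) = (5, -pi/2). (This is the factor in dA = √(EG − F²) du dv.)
√(EG − F²)|_{(5, -pi/2)} = sqrt(41)

E = 1, F = 0, G = u^2 + 16, so EG − F² = u^2 + 16. Taking the positive square root: √(EG − F²) = sqrt(u^2 + 16). At (u, v) = (5, -pi/2): sqrt(41).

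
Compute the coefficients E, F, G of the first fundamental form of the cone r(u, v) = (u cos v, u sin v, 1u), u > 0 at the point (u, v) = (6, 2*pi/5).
E = 2;  F = 0;  G = 36

Partials: r_u = (cos(v), sin(v), 1), r_v = (-u*sin(v), u*cos(v), 0). As functions of (u, v):
  E = r_u · r_u = 2,
  F = r_u · r_v = 0,
  G = r_v · r_v = u^2.
Evaluating at (u, v) = (6, 2*pi/5): E = 2, F = 0, G = 36.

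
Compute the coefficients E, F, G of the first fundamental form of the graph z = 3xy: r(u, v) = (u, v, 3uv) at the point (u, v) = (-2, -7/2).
E = 445/4;  F = 63;  G = 37

Partials: r_u = (1, 0, 3*v), r_v = (0, 1, 3*u). As functions of (u, v):
  E = r_u · r_u = 9*v^2 + 1,
  F = r_u · r_v = 9*u*v,
  G = r_v · r_v = 9*u^2 + 1.
Evaluating at (u, v) = (-2, -7/2): E = 445/4, F = 63, G = 37.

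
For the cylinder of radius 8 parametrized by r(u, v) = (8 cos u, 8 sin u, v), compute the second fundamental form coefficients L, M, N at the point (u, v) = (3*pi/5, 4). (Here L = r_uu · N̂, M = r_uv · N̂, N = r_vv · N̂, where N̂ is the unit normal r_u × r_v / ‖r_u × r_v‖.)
L = -8;  M = 0;  N = 0

Compute the unit normal N̂(u, v) = (cos(u), sin(u), 0), and the second partials r_uu, r_uv, r_vv. Take dot products:
  L(u, v) = r_uu · N̂ = -8,
  M(u, v) = r_uv · N̂ = 0,
  N(u, v) = r_vv · N̂ = 0.
Evaluating at (u, v) = (3*pi/5, 4):
  L = -8, M = 0, N = 0.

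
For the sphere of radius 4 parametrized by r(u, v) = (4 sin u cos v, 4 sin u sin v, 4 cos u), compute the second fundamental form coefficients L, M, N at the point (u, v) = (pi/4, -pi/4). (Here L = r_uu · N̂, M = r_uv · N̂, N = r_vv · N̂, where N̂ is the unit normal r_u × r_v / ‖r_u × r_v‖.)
L = -4;  M = 0;  N = -2

Compute the unit normal N̂(u, v) = (sin(u)^2*cos(v)/Abs(sin(u)), sin(u)^2*sin(v)/Abs(sin(u)), sin(2*u)/(2*Abs(sin(u)))), and the second partials r_uu, r_uv, r_vv. Take dot products:
  L(u, v) = r_uu · N̂ = -4*sin(u)/Abs(sin(u)),
  M(u, v) = r_uv · N̂ = 0,
  N(u, v) = r_vv · N̂ = -4*sin(u)^3/Abs(sin(u)).
Evaluating at (u, v) = (pi/4, -pi/4):
  L = -4, M = 0, N = -2.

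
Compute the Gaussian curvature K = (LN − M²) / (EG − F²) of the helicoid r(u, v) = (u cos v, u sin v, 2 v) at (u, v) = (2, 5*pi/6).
K = -1/16

Coefficients of the first fundamental form: E = 1, F = 0, G = u^2 + 4.
Coefficients of the second fundamental form: L = 0, M = -2/sqrt(u^2 + 4), N = 0.
Assemble K = (LN − M²)/(EG − F²) = -4/(u^2 + 4)^2. At (u, v) = (2, 5*pi/6): K = -1/16.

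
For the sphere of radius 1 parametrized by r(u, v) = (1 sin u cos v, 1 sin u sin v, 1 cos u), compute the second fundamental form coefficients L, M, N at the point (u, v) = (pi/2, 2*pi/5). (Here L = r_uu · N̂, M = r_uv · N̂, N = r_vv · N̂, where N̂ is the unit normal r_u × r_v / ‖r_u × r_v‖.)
L = -1;  M = 0;  N = -1

Compute the unit normal N̂(u, v) = (sin(u)^2*cos(v)/Abs(sin(u)), sin(u)^2*sin(v)/Abs(sin(u)), sin(2*u)/(2*Abs(sin(u)))), and the second partials r_uu, r_uv, r_vv. Take dot products:
  L(u, v) = r_uu · N̂ = -sin(u)/Abs(sin(u)),
  M(u, v) = r_uv · N̂ = 0,
  N(u, v) = r_vv · N̂ = -sin(u)^3/Abs(sin(u)).
Evaluating at (u, v) = (pi/2, 2*pi/5):
  L = -1, M = 0, N = -1.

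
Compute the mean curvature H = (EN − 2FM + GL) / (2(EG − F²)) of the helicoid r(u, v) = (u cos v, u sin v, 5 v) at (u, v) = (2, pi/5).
H = 0

With E = 1, F = 0, G = u^2 + 25, L = 0, M = -5/sqrt(u^2 + 25), N = 0, assemble
  H = (EN − 2FM + GL) / (2(EG − F²)) = 0.
At (u, v) = (2, pi/5): H = 0.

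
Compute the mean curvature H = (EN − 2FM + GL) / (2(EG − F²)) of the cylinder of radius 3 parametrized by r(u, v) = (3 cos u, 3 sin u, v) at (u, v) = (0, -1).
H = -1/6

With E = 9, F = 0, G = 1, L = -3, M = 0, N = 0, assemble
  H = (EN − 2FM + GL) / (2(EG − F²)) = -1/6.
At (u, v) = (0, -1): H = -1/6.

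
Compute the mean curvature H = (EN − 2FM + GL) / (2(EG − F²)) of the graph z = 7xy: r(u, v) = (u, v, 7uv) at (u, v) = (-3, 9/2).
H = 37044*sqrt(5737)/32913169

With E = 49*v^2 + 1, F = 49*u*v, G = 49*u^2 + 1, L = 0, M = 7/sqrt(49*u^2 + 49*v^2 + 1), N = 0, assemble
  H = (EN − 2FM + GL) / (2(EG − F²)) = -343*u*v/(49*u^2 + 49*v^2 + 1)^(3/2).
At (u, v) = (-3, 9/2): H = 37044*sqrt(5737)/32913169.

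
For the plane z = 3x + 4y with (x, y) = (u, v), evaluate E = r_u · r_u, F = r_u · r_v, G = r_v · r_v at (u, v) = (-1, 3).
E = 10;  F = 12;  G = 17

Partials: r_u = (1, 0, 3), r_v = (0, 1, 4). As functions of (u, v):
  E = r_u · r_u = 10,
  F = r_u · r_v = 12,
  G = r_v · r_v = 17.
Evaluating at (u, v) = (-1, 3): E = 10, F = 12, G = 17.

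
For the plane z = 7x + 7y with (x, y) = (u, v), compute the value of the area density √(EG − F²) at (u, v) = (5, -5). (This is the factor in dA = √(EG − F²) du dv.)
√(EG − F²)|_{(5, -5)} = 3*sqrt(11)

E = 50, F = 49, G = 50, so EG − F² = 99. Taking the positive square root: √(EG − F²) = 3*sqrt(11). At (u, v) = (5, -5): 3*sqrt(11).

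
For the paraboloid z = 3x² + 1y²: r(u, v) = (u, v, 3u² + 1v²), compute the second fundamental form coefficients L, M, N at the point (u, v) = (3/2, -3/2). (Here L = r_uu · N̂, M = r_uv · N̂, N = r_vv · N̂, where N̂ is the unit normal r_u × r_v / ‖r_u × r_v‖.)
L = 6*sqrt(91)/91;  M = 0;  N = 2*sqrt(91)/91

Compute the unit normal N̂(u, v) = (-6*u/sqrt(36*u^2 + 4*v^2 + 1), -2*v/sqrt(36*u^2 + 4*v^2 + 1), 1/sqrt(36*u^2 + 4*v^2 + 1)), and the second partials r_uu, r_uv, r_vv. Take dot products:
  L(u, v) = r_uu · N̂ = 6/sqrt(36*u^2 + 4*v^2 + 1),
  M(u, v) = r_uv · N̂ = 0,
  N(u, v) = r_vv · N̂ = 2/sqrt(36*u^2 + 4*v^2 + 1).
Evaluating at (u, v) = (3/2, -3/2):
  L = 6*sqrt(91)/91, M = 0, N = 2*sqrt(91)/91.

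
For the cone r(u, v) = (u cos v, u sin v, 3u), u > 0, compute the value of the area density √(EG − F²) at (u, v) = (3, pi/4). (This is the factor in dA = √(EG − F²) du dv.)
√(EG − F²)|_{(3, pi/4)} = 3*sqrt(10)

E = 10, F = 0, G = u^2, so EG − F² = 10*u^2. Taking the positive square root: √(EG − F²) = sqrt(10)*Abs(u). At (u, v) = (3, pi/4): 3*sqrt(10).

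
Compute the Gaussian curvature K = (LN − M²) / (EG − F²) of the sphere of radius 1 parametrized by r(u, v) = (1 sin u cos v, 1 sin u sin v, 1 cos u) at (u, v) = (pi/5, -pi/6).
K = 1

Coefficients of the first fundamental form: E = 1, F = 0, G = sin(u)^2.
Coefficients of the second fundamental form: L = -sin(u)/Abs(sin(u)), M = 0, N = -sin(u)^3/Abs(sin(u)).
Assemble K = (LN − M²)/(EG − F²) = 1. At (u, v) = (pi/5, -pi/6): K = 1.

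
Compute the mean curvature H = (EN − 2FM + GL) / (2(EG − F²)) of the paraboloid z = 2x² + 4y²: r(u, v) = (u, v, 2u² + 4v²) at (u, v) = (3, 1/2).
H = 614*sqrt(161)/25921

With E = 16*u^2 + 1, F = 32*u*v, G = 64*v^2 + 1, L = 4/sqrt(16*u^2 + 64*v^2 + 1), M = 0, N = 8/sqrt(16*u^2 + 64*v^2 + 1), assemble
  H = (EN − 2FM + GL) / (2(EG − F²)) = 2*(32*u^2 + 64*v^2 + 3)/(16*u^2 + 64*v^2 + 1)^(3/2).
At (u, v) = (3, 1/2): H = 614*sqrt(161)/25921.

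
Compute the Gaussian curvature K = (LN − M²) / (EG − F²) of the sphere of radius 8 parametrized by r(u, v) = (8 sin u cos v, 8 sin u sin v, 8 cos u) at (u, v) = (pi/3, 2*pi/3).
K = 1/64

Coefficients of the first fundamental form: E = 64, F = 0, G = 64*sin(u)^2.
Coefficients of the second fundamental form: L = -8*sin(u)/Abs(sin(u)), M = 0, N = -8*sin(u)^3/Abs(sin(u)).
Assemble K = (LN − M²)/(EG − F²) = 1/64. At (u, v) = (pi/3, 2*pi/3): K = 1/64.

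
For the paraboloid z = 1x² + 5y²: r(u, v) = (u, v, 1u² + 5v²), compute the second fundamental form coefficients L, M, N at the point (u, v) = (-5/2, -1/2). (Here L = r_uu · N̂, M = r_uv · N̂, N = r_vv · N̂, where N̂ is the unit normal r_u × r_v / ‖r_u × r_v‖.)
L = 2*sqrt(51)/51;  M = 0;  N = 10*sqrt(51)/51

Compute the unit normal N̂(u, v) = (-2*u/sqrt(4*u^2 + 100*v^2 + 1), -10*v/sqrt(4*u^2 + 100*v^2 + 1), 1/sqrt(4*u^2 + 100*v^2 + 1)), and the second partials r_uu, r_uv, r_vv. Take dot products:
  L(u, v) = r_uu · N̂ = 2/sqrt(4*u^2 + 100*v^2 + 1),
  M(u, v) = r_uv · N̂ = 0,
  N(u, v) = r_vv · N̂ = 10/sqrt(4*u^2 + 100*v^2 + 1).
Evaluating at (u, v) = (-5/2, -1/2):
  L = 2*sqrt(51)/51, M = 0, N = 10*sqrt(51)/51.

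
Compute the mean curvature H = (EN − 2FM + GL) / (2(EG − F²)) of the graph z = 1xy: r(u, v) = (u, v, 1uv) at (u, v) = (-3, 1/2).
H = 12*sqrt(41)/1681

With E = v^2 + 1, F = u*v, G = u^2 + 1, L = 0, M = 1/sqrt(u^2 + v^2 + 1), N = 0, assemble
  H = (EN − 2FM + GL) / (2(EG − F²)) = -u*v/(u^2 + v^2 + 1)^(3/2).
At (u, v) = (-3, 1/2): H = 12*sqrt(41)/1681.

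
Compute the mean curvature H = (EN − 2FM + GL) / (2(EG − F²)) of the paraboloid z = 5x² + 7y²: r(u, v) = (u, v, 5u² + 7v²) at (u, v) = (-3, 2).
H = 10232*sqrt(1685)/2839225

With E = 100*u^2 + 1, F = 140*u*v, G = 196*v^2 + 1, L = 10/sqrt(100*u^2 + 196*v^2 + 1), M = 0, N = 14/sqrt(100*u^2 + 196*v^2 + 1), assemble
  H = (EN − 2FM + GL) / (2(EG − F²)) = 4*(175*u^2 + 245*v^2 + 3)/(100*u^2 + 196*v^2 + 1)^(3/2).
At (u, v) = (-3, 2): H = 10232*sqrt(1685)/2839225.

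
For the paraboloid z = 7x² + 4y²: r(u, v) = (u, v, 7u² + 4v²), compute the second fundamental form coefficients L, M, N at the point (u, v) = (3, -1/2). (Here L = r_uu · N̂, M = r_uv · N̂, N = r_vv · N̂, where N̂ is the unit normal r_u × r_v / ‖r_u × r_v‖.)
L = 14*sqrt(1781)/1781;  M = 0;  N = 8*sqrt(1781)/1781

Compute the unit normal N̂(u, v) = (-14*u/sqrt(196*u^2 + 64*v^2 + 1), -8*v/sqrt(196*u^2 + 64*v^2 + 1), 1/sqrt(196*u^2 + 64*v^2 + 1)), and the second partials r_uu, r_uv, r_vv. Take dot products:
  L(u, v) = r_uu · N̂ = 14/sqrt(196*u^2 + 64*v^2 + 1),
  M(u, v) = r_uv · N̂ = 0,
  N(u, v) = r_vv · N̂ = 8/sqrt(196*u^2 + 64*v^2 + 1).
Evaluating at (u, v) = (3, -1/2):
  L = 14*sqrt(1781)/1781, M = 0, N = 8*sqrt(1781)/1781.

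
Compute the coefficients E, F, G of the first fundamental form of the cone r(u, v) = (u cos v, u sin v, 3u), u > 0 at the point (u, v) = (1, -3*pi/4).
E = 10;  F = 0;  G = 1

Partials: r_u = (cos(v), sin(v), 3), r_v = (-u*sin(v), u*cos(v), 0). As functions of (u, v):
  E = r_u · r_u = 10,
  F = r_u · r_v = 0,
  G = r_v · r_v = u^2.
Evaluating at (u, v) = (1, -3*pi/4): E = 10, F = 0, G = 1.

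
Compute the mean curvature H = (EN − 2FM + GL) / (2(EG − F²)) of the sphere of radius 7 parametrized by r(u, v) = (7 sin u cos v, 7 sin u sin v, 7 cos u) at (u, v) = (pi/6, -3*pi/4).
H = -1/7

With E = 49, F = 0, G = 49*sin(u)^2, L = -7*sin(u)/Abs(sin(u)), M = 0, N = -7*sin(u)^3/Abs(sin(u)), assemble
  H = (EN − 2FM + GL) / (2(EG − F²)) = -sin(u)/(7*Abs(sin(u))).
At (u, v) = (pi/6, -3*pi/4): H = -1/7.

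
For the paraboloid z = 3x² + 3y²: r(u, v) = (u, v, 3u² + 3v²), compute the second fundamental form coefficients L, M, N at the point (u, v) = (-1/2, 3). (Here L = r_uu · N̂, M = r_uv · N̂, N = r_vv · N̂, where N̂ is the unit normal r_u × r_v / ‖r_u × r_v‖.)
L = 3*sqrt(334)/167;  M = 0;  N = 3*sqrt(334)/167

Compute the unit normal N̂(u, v) = (-6*u/sqrt(36*u^2 + 36*v^2 + 1), -6*v/sqrt(36*u^2 + 36*v^2 + 1), 1/sqrt(36*u^2 + 36*v^2 + 1)), and the second partials r_uu, r_uv, r_vv. Take dot products:
  L(u, v) = r_uu · N̂ = 6/sqrt(36*u^2 + 36*v^2 + 1),
  M(u, v) = r_uv · N̂ = 0,
  N(u, v) = r_vv · N̂ = 6/sqrt(36*u^2 + 36*v^2 + 1).
Evaluating at (u, v) = (-1/2, 3):
  L = 3*sqrt(334)/167, M = 0, N = 3*sqrt(334)/167.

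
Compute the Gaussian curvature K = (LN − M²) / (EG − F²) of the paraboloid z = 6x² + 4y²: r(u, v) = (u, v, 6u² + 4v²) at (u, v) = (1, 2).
K = 96/160801

Coefficients of the first fundamental form: E = 144*u^2 + 1, F = 96*u*v, G = 64*v^2 + 1.
Coefficients of the second fundamental form: L = 12/sqrt(144*u^2 + 64*v^2 + 1), M = 0, N = 8/sqrt(144*u^2 + 64*v^2 + 1).
Assemble K = (LN − M²)/(EG − F²) = 96/(20736*u^4 + 18432*u^2*v^2 + 288*u^2 + 4096*v^4 + 128*v^2 + 1). At (u, v) = (1, 2): K = 96/160801.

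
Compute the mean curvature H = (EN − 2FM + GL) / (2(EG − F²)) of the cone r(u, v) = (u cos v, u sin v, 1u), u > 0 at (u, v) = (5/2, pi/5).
H = sqrt(2)/10

With E = 2, F = 0, G = u^2, L = 0, M = 0, N = sqrt(2)*u^2/(2*Abs(u)), assemble
  H = (EN − 2FM + GL) / (2(EG − F²)) = sqrt(2)/(4*Abs(u)).
At (u, v) = (5/2, pi/5): H = sqrt(2)/10.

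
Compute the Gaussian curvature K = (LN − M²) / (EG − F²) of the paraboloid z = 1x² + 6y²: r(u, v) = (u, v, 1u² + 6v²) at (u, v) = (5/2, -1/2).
K = 6/961

Coefficients of the first fundamental form: E = 4*u^2 + 1, F = 24*u*v, G = 144*v^2 + 1.
Coefficients of the second fundamental form: L = 2/sqrt(4*u^2 + 144*v^2 + 1), M = 0, N = 12/sqrt(4*u^2 + 144*v^2 + 1).
Assemble K = (LN − M²)/(EG − F²) = 24/(16*u^4 + 1152*u^2*v^2 + 8*u^2 + 20736*v^4 + 288*v^2 + 1). At (u, v) = (5/2, -1/2): K = 6/961.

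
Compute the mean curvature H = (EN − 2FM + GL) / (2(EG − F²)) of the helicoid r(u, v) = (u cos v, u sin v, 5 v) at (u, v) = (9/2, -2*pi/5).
H = 0

With E = 1, F = 0, G = u^2 + 25, L = 0, M = -5/sqrt(u^2 + 25), N = 0, assemble
  H = (EN − 2FM + GL) / (2(EG − F²)) = 0.
At (u, v) = (9/2, -2*pi/5): H = 0.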